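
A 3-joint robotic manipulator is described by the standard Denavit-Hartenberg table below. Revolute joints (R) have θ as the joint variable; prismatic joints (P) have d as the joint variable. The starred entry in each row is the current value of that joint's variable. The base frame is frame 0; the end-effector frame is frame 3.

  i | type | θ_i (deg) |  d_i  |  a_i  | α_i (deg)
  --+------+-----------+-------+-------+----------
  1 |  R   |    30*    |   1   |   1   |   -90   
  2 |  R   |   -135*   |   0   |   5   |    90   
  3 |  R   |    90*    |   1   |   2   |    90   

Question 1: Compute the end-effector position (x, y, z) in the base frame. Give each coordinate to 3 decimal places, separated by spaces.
after link 1: o_1 = (0.8660, 0.5000, 1.0000)
after link 2: o_2 = (-2.1958, -1.2678, 4.5355)
after link 3: o_3 = (-3.8082, 0.1107, 3.8284)

-3.808 0.111 3.828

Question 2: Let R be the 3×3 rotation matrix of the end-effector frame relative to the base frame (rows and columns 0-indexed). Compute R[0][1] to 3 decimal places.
End-effector y-axis (col 1 of R) = (-0.6124,-0.3536,-0.7071)
R[0][1] = -0.6124

-0.612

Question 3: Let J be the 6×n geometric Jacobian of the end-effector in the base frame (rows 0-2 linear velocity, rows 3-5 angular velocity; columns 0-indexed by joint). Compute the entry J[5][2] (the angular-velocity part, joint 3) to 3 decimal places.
axis z_2 = (-0.6124,-0.3536,-0.7071); lever o_n−o_2 = (-1.6124,1.3785,-0.7071)
cross product → J_v[:, 2] = (1.2247,0.7071,-1.4142)
J_ω[:, 2] = z_2
entry J[5][2] = -0.7071

-0.707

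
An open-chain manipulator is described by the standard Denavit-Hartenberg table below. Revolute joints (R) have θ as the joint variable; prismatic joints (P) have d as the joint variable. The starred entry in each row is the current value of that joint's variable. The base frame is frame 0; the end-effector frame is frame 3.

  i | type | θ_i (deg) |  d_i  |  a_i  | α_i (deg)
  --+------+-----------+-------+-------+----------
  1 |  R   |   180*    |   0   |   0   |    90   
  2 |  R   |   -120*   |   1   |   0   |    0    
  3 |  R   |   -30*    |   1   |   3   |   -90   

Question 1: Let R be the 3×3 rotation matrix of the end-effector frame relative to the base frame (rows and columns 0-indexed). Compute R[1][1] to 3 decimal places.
End-effector y-axis (col 1 of R) = (-0.0000,-1.0000,-0.0000)
R[1][1] = -1.0000

-1.000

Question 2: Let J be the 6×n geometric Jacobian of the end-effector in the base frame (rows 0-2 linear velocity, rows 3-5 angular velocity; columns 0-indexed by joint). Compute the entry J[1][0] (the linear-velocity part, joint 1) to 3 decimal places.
axis z_0 = ẑ; lever o_n−o_0 = (2.5981,2.0000,-1.5000)
cross product → J_v[:, 0] = (-2.0000,2.5981,0.0000)
J_ω[:, 0] = z_0
entry J[1][0] = 2.5981

2.598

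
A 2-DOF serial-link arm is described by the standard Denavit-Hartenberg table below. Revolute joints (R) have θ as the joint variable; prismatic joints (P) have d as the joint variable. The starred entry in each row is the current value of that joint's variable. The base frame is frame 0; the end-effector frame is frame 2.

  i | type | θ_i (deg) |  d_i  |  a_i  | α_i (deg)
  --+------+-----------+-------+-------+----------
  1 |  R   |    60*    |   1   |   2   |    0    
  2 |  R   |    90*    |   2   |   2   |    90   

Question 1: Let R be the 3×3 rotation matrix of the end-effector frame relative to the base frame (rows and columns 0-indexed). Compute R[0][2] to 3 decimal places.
End-effector z-axis (col 2 of R) = (0.5000,0.8660,0.0000)
R[0][2] = 0.5000

0.500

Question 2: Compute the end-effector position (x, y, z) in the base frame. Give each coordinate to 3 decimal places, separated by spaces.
-0.732 2.732 3.000

after link 1: o_1 = (1.0000, 1.7321, 1.0000)
after link 2: o_2 = (-0.7321, 2.7321, 3.0000)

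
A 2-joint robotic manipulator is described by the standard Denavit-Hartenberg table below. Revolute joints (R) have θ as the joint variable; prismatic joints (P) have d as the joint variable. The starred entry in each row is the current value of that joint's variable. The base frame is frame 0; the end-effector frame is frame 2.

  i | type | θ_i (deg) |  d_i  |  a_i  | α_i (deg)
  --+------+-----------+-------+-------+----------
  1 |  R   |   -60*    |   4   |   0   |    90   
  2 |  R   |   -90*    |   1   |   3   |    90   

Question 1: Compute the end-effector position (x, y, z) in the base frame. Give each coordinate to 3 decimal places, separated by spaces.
after link 1: o_1 = (0.0000, 0.0000, 4.0000)
after link 2: o_2 = (-0.8660, -0.5000, 1.0000)

-0.866 -0.500 1.000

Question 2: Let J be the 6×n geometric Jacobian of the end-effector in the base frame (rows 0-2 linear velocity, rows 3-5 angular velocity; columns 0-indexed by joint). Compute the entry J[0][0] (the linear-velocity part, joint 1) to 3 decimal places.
0.500

axis z_0 = ẑ; lever o_n−o_0 = (-0.8660,-0.5000,1.0000)
cross product → J_v[:, 0] = (0.5000,-0.8660,0.0000)
J_ω[:, 0] = z_0
entry J[0][0] = 0.5000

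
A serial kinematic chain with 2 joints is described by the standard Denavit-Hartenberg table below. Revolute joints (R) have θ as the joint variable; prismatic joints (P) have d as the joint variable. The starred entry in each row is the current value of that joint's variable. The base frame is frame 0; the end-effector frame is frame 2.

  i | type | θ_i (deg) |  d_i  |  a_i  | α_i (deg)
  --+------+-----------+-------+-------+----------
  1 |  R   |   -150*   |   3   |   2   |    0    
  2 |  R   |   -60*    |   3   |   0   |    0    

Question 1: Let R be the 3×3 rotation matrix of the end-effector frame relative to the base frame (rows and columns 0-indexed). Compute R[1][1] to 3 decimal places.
-0.866

End-effector y-axis (col 1 of R) = (-0.5000,-0.8660,0.0000)
R[1][1] = -0.8660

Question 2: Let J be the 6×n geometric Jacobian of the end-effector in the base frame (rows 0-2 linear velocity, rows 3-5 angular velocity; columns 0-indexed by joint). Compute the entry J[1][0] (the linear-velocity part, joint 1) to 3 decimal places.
axis z_0 = ẑ; lever o_n−o_0 = (-1.7321,-1.0000,6.0000)
cross product → J_v[:, 0] = (1.0000,-1.7321,0.0000)
J_ω[:, 0] = z_0
entry J[1][0] = -1.7321

-1.732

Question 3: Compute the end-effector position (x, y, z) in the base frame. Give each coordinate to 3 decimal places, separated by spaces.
-1.732 -1.000 6.000

after link 1: o_1 = (-1.7321, -1.0000, 3.0000)
after link 2: o_2 = (-1.7321, -1.0000, 6.0000)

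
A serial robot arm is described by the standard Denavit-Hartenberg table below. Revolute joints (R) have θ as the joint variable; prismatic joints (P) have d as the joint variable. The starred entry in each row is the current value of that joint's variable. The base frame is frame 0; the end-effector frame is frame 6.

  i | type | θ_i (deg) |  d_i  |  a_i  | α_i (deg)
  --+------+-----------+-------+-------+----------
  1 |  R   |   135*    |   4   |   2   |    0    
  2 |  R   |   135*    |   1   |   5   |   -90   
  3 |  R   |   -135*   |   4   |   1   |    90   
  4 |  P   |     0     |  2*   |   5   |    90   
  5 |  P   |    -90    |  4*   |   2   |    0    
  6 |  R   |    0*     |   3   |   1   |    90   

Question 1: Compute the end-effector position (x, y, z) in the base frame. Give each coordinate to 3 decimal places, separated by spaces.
after link 1: o_1 = (-1.4142, 1.4142, 4.0000)
after link 2: o_2 = (-1.4142, -3.5858, 5.0000)
after link 3: o_3 = (2.5858, -2.8787, 5.7071)
after link 4: o_4 = (2.5858, 2.0711, 7.8284)
after link 5: o_5 = (-1.4142, 0.6569, 9.2426)
after link 6: o_6 = (-4.4142, -0.0503, 9.9497)

-4.414 -0.050 9.950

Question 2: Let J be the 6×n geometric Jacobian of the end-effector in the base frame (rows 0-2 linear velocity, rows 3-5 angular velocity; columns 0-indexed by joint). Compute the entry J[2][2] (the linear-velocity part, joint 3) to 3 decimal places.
3.536

axis z_2 = (1.0000,-0.0000,0.0000); lever o_n−o_2 = (-3.0000,3.5355,4.9497)
cross product → J_v[:, 2] = (-0.0000,-4.9497,3.5355)
J_ω[:, 2] = z_2
entry J[2][2] = 3.5355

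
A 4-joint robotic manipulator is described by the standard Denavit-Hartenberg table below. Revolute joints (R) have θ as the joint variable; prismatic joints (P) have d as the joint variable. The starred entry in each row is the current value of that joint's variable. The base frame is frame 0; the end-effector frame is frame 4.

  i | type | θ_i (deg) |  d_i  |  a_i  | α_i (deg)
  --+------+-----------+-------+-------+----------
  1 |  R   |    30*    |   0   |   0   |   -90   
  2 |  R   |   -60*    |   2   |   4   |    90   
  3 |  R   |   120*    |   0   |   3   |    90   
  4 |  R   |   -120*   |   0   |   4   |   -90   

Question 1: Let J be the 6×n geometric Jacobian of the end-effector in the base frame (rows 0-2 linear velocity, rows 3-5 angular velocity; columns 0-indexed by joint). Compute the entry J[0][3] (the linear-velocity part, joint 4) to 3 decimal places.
-0.750

axis z_3 = (0.1250,0.6495,0.7500); lever o_n−o_3 = (3.8971,0.2500,-0.8660)
cross product → J_v[:, 3] = (-0.7500,3.0311,-2.5000)
J_ω[:, 3] = z_3
entry J[0][3] = -0.7500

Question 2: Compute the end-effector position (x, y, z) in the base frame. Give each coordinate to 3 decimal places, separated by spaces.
2.681 4.857 1.299

after link 1: o_1 = (0.0000, 0.0000, 0.0000)
after link 2: o_2 = (0.7321, 2.7321, 3.4641)
after link 3: o_3 = (-1.2165, 4.6071, 2.1651)
after link 4: o_4 = (2.6806, 4.8571, 1.2990)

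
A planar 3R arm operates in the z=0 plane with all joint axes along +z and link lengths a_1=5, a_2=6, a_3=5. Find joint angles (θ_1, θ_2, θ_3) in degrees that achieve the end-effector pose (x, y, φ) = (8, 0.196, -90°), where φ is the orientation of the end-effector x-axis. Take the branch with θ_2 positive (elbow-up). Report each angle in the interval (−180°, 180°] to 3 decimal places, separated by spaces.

wrist centre = target − a_3·(cos φ, sin φ) = (8.0000, 5.1960)
cos θ_2 = (90.9984−5²−6²)/(2·5·6) = 0.5000; θ_2 = 60.0017° (elbow-up)
β = atan2(5.1960,8.0000) = 33.0037°; ψ = atan2(5.1962,7.9998) = 33.0055°
θ_1 = β − ψ = -0.0017°
θ_3 = φ − θ_1 − θ_2 = -150.0000° (wrapped to (-180°,180°])

-0.002 60.002 -150.000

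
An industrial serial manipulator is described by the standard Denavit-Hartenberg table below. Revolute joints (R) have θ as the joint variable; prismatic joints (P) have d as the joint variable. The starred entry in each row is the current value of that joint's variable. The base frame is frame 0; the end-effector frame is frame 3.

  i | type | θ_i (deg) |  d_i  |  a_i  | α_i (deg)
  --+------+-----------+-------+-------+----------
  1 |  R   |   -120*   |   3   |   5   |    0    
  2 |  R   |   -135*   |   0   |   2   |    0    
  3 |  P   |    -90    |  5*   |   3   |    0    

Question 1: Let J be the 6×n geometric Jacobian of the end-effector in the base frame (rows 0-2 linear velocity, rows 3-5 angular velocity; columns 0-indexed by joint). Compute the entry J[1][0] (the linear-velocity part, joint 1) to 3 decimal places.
-0.120

axis z_0 = ẑ; lever o_n−o_0 = (-0.1199,-1.6218,8.0000)
cross product → J_v[:, 0] = (1.6218,-0.1199,0.0000)
J_ω[:, 0] = z_0
entry J[1][0] = -0.1199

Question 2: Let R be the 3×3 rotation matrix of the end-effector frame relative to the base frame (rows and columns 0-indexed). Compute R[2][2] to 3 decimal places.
1.000

End-effector z-axis (col 2 of R) = (0.0000,0.0000,1.0000)
R[2][2] = 1.0000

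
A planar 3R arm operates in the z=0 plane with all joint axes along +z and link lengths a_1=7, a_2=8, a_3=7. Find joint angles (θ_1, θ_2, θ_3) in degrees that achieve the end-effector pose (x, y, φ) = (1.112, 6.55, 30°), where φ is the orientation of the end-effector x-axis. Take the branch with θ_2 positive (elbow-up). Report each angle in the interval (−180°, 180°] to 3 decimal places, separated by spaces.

71.719 134.998 -176.717

wrist centre = target − a_3·(cos φ, sin φ) = (-4.9502, 3.0500)
cos θ_2 = (33.8068−7²−8²)/(2·7·8) = -0.7071; θ_2 = 134.9980° (elbow-up)
β = atan2(3.0500,-4.9502) = 148.3611°; ψ = atan2(5.6570,1.3433) = 76.6418°
θ_1 = β − ψ = 71.7194°
θ_3 = φ − θ_1 − θ_2 = -176.7174° (wrapped to (-180°,180°])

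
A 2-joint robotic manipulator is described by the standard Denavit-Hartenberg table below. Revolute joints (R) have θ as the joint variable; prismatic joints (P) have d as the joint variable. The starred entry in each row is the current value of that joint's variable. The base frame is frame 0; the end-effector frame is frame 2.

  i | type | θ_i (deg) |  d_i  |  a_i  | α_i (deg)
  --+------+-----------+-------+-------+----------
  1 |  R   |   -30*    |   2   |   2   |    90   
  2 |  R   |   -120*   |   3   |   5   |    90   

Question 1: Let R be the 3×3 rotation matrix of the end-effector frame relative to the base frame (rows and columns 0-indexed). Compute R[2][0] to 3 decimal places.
End-effector x-axis (col 0 of R) = (-0.4330,0.2500,-0.8660)
R[2][0] = -0.8660

-0.866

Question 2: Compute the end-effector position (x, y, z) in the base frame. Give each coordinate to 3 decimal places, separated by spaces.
after link 1: o_1 = (1.7321, -1.0000, 2.0000)
after link 2: o_2 = (-1.9330, -2.3481, -2.3301)

-1.933 -2.348 -2.330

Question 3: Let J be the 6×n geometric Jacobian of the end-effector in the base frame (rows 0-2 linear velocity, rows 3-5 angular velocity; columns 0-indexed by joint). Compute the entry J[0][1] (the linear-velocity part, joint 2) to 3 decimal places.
axis z_1 = (-0.5000,-0.8660,0.0000); lever o_n−o_1 = (-3.6651,-1.3481,-4.3301)
cross product → J_v[:, 1] = (3.7500,-2.1651,-2.5000)
J_ω[:, 1] = z_1
entry J[0][1] = 3.7500

3.750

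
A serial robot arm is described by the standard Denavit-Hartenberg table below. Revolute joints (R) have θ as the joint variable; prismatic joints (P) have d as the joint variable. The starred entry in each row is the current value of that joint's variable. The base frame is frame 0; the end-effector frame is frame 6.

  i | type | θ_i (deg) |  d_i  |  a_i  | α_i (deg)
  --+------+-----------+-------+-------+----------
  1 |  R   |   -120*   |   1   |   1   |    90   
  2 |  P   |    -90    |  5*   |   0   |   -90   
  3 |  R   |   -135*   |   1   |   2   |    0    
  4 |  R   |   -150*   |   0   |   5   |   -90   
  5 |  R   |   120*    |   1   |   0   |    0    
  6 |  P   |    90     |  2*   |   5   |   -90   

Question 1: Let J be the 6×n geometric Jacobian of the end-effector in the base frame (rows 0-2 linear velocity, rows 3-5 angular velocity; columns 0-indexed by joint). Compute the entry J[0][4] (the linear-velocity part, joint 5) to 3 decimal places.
axis z_4 = (0.2241,-0.1294,0.9659); lever o_n−o_4 = (-4.1998,-0.4620,4.0185)
cross product → J_v[:, 4] = (-0.0738,-4.9574,-0.6470)
J_ω[:, 4] = z_4
entry J[0][4] = -0.0738

-0.074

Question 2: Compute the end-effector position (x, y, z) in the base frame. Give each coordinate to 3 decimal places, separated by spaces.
-6.572 -1.402 5.139

after link 1: o_1 = (-0.5000, -0.8660, 1.0000)
after link 2: o_2 = (-4.8301, 1.6340, 1.0000)
after link 3: o_3 = (-6.5549, 1.4751, 2.4142)
after link 4: o_4 = (-2.3723, -0.9398, 1.1201)
after link 5: o_5 = (-2.1481, -1.0692, 2.0860)
after link 6: o_6 = (-6.5721, -1.4018, 5.1386)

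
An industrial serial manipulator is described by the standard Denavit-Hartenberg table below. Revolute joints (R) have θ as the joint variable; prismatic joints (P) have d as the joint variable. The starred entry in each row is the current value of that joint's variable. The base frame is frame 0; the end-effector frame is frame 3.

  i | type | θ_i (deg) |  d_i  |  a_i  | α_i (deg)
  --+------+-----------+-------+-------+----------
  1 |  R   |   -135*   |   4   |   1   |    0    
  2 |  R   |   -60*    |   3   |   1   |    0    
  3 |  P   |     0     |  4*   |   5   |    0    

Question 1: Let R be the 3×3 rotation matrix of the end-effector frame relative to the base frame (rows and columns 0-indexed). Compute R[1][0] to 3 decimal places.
0.259

End-effector x-axis (col 0 of R) = (-0.9659,0.2588,0.0000)
R[1][0] = 0.2588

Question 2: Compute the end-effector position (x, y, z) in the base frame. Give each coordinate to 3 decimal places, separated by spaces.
-6.503 0.846 11.000

after link 1: o_1 = (-0.7071, -0.7071, 4.0000)
after link 2: o_2 = (-1.6730, -0.4483, 7.0000)
after link 3: o_3 = (-6.5027, 0.8458, 11.0000)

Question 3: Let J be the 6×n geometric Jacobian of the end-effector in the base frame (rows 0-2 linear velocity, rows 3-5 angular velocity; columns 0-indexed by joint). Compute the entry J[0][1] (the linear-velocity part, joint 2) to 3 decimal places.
-1.553

axis z_1 = (0.0000,0.0000,1.0000); lever o_n−o_1 = (-5.7956,1.5529,7.0000)
cross product → J_v[:, 1] = (-1.5529,-5.7956,0.0000)
J_ω[:, 1] = z_1
entry J[0][1] = -1.5529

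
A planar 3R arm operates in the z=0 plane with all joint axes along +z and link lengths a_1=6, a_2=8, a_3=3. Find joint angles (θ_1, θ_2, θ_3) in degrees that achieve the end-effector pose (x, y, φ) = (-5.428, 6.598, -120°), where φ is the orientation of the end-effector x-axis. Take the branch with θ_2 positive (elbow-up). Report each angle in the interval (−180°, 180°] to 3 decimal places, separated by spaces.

59.998 90.002 90.000

wrist centre = target − a_3·(cos φ, sin φ) = (-3.9280, 9.1961)
cos θ_2 = (99.9970−6²−8²)/(2·6·8) = -0.0000; θ_2 = 90.0018° (elbow-up)
β = atan2(9.1961,-3.9280) = 113.1292°; ψ = atan2(8.0000,5.9998) = 53.1312°
θ_1 = β − ψ = 59.9980°
θ_3 = φ − θ_1 − θ_2 = 90.0003° (wrapped to (-180°,180°])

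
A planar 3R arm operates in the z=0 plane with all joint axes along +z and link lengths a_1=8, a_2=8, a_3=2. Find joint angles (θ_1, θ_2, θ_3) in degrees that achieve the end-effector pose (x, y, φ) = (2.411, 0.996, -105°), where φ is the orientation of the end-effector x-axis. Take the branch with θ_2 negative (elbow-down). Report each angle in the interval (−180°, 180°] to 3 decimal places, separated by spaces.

119.992 -150.000 -74.993

wrist centre = target − a_3·(cos φ, sin φ) = (2.9286, 2.9279)
cos θ_2 = (17.1492−8²−8²)/(2·8·8) = -0.8660; θ_2 = -149.9996° (elbow-down)
β = atan2(2.9279,2.9286) = 44.9923°; ψ = atan2(-4.0001,1.0718) = -74.9998°
θ_1 = β − ψ = 119.9921°
θ_3 = φ − θ_1 − θ_2 = -74.9925° (wrapped to (-180°,180°])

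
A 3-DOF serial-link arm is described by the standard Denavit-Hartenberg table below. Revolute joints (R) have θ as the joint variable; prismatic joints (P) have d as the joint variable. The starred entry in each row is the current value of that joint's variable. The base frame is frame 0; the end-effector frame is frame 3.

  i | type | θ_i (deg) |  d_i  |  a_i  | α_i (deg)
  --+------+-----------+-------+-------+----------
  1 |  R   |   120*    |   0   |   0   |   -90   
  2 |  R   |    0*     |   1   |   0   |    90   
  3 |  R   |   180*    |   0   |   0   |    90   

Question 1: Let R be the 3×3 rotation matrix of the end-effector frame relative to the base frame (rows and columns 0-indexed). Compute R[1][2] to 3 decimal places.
-0.500

End-effector z-axis (col 2 of R) = (-0.8660,-0.5000,0.0000)
R[1][2] = -0.5000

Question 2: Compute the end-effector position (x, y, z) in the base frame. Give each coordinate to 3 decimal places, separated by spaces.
after link 1: o_1 = (0.0000, 0.0000, 0.0000)
after link 2: o_2 = (-0.8660, -0.5000, 0.0000)
after link 3: o_3 = (-0.8660, -0.5000, 0.0000)

-0.866 -0.500 0.000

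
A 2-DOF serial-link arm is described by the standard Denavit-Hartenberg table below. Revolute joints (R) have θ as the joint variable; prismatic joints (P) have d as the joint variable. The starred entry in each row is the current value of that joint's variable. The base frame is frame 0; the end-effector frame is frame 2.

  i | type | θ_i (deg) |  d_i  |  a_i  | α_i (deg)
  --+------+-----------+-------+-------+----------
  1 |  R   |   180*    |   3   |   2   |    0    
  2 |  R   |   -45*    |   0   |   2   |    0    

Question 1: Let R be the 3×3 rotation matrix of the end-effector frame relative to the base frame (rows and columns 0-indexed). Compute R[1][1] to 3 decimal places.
End-effector y-axis (col 1 of R) = (-0.7071,-0.7071,0.0000)
R[1][1] = -0.7071

-0.707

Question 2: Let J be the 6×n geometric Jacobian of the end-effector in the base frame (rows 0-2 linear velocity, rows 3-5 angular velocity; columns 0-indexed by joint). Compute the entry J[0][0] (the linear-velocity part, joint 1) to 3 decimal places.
axis z_0 = ẑ; lever o_n−o_0 = (-3.4142,1.4142,3.0000)
cross product → J_v[:, 0] = (-1.4142,-3.4142,0.0000)
J_ω[:, 0] = z_0
entry J[0][0] = -1.4142

-1.414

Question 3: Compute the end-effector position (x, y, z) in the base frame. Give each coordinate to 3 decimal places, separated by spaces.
after link 1: o_1 = (-2.0000, 0.0000, 3.0000)
after link 2: o_2 = (-3.4142, 1.4142, 3.0000)

-3.414 1.414 3.000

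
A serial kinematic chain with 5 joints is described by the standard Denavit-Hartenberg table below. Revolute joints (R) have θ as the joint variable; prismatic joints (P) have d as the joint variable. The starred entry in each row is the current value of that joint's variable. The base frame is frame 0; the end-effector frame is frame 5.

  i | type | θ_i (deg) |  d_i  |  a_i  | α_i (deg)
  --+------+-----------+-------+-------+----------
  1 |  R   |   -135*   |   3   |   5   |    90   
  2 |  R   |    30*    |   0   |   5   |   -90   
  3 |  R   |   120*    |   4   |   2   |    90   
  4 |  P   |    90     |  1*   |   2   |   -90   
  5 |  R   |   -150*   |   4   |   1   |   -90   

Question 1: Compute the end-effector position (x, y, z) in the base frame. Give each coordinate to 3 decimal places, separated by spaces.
-6.885 -5.496 11.096

after link 1: o_1 = (-3.5355, -3.5355, 3.0000)
after link 2: o_2 = (-6.5974, -6.5974, 5.5000)
after link 3: o_3 = (-3.3461, -5.7956, 8.4641)
after link 4: o_4 = (-2.8157, -5.9723, 10.6292)
after link 5: o_5 = (-6.8845, -5.4957, 11.0957)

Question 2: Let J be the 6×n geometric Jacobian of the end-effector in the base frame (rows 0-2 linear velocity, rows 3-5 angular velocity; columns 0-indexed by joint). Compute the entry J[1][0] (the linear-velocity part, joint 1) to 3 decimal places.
-6.885

axis z_0 = ẑ; lever o_n−o_0 = (-6.8845,-5.4957,11.0957)
cross product → J_v[:, 0] = (5.4957,-6.8845,0.0000)
J_ω[:, 0] = z_0
entry J[1][0] = -6.8845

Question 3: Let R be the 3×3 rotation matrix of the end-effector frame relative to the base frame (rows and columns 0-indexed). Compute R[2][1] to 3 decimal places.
-0.250

End-effector y-axis (col 1 of R) = (0.9186,-0.3062,-0.2500)
R[2][1] = -0.2500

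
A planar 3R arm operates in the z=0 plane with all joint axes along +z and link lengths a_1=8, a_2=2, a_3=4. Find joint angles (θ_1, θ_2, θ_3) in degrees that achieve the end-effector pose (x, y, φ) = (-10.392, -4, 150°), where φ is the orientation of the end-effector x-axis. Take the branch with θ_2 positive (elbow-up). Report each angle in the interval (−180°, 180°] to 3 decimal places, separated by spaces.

wrist centre = target − a_3·(cos φ, sin φ) = (-6.9279, -6.0000)
cos θ_2 = (83.9958−8²−2²)/(2·8·2) = 0.4999; θ_2 = 60.0087° (elbow-up)
β = atan2(-6.0000,-6.9279) = -139.1054°; ψ = atan2(1.7322,8.9997) = 10.8946°
θ_1 = β − ψ = -150.0000°
θ_3 = φ − θ_1 − θ_2 = -120.0087° (wrapped to (-180°,180°])

-150.000 60.009 -120.009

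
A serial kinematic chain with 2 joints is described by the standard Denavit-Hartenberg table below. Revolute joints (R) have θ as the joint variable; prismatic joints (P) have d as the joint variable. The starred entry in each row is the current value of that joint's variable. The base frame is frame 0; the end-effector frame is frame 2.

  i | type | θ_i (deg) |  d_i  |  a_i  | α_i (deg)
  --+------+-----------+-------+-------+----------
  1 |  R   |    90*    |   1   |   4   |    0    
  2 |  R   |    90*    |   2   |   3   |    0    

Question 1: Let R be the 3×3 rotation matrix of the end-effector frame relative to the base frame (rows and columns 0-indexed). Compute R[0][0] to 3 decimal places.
-1.000

End-effector x-axis (col 0 of R) = (-1.0000,0.0000,0.0000)
R[0][0] = -1.0000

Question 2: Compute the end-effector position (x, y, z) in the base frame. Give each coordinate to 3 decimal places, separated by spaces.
after link 1: o_1 = (0.0000, 4.0000, 1.0000)
after link 2: o_2 = (-3.0000, 4.0000, 3.0000)

-3.000 4.000 3.000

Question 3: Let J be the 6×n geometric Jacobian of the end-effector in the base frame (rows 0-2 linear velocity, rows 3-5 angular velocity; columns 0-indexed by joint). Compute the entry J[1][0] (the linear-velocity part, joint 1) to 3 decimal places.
-3.000

axis z_0 = ẑ; lever o_n−o_0 = (-3.0000,4.0000,3.0000)
cross product → J_v[:, 0] = (-4.0000,-3.0000,0.0000)
J_ω[:, 0] = z_0
entry J[1][0] = -3.0000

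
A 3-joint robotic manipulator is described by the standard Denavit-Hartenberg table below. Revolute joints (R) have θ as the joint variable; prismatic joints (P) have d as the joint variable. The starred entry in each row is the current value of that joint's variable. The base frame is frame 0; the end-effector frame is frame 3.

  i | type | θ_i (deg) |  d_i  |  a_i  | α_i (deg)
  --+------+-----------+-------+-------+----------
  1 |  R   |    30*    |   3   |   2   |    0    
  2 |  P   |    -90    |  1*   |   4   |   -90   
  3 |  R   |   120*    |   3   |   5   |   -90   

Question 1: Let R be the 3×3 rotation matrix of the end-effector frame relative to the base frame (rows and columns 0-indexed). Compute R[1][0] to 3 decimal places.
0.433

End-effector x-axis (col 0 of R) = (-0.2500,0.4330,-0.8660)
R[1][0] = 0.4330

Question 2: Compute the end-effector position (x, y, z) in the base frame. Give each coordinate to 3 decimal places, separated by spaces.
after link 1: o_1 = (1.7321, 1.0000, 3.0000)
after link 2: o_2 = (3.7321, -2.4641, 4.0000)
after link 3: o_3 = (5.0801, 1.2010, -0.3301)

5.080 1.201 -0.330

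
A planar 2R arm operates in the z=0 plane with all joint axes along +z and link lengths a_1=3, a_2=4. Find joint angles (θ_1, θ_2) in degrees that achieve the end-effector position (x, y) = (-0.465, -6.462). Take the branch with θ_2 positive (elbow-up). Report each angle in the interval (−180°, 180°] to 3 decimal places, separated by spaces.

cos θ_2 = (41.9737−3²−4²)/(2·3·4) = 0.7072; θ_2 = 44.9895° (elbow-up)
β = atan2(-6.4620,-0.4650) = -94.1159°; ψ = atan2(2.8279,5.8289) = 25.8803°
θ_1 = β − ψ = -119.9962°

-119.996 44.990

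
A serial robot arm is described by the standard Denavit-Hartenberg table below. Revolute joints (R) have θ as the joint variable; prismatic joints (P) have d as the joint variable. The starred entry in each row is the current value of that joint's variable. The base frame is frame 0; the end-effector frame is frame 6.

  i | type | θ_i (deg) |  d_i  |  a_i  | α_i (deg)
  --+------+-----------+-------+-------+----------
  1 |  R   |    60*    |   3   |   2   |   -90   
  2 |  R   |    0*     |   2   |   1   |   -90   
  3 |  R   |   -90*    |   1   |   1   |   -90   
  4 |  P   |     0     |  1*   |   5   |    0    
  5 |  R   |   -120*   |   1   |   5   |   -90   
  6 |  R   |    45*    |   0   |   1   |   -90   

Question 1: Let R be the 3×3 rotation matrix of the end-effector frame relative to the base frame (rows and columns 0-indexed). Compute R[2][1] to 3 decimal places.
End-effector y-axis (col 1 of R) = (0.7500,-0.4330,0.5000)
R[2][1] = 0.5000

0.500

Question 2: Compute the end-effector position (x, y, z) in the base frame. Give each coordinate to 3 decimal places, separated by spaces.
after link 1: o_1 = (1.0000, 1.7321, 3.0000)
after link 2: o_2 = (-0.2321, 3.5981, 3.0000)
after link 3: o_3 = (-1.0981, 4.0981, 2.0000)
after link 4: o_4 = (-4.9282, 7.4641, 2.0000)
after link 5: o_5 = (-2.2631, 7.0801, -2.3301)
after link 6: o_6 = (-2.3105, 6.2910, -2.9425)

-2.311 6.291 -2.942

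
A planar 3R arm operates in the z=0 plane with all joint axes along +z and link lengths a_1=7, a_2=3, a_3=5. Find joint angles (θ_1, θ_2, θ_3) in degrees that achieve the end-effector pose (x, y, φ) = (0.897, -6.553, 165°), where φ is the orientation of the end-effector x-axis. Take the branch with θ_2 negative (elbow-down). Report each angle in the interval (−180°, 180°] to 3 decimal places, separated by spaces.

-44.995 -30.005 -120.000

wrist centre = target − a_3·(cos φ, sin φ) = (5.7266, -7.8471)
cos θ_2 = (94.3712−7²−3²)/(2·7·3) = 0.8660; θ_2 = -30.0051° (elbow-down)
β = atan2(-7.8471,5.7266) = -53.8789°; ψ = atan2(-1.5002,9.5979) = -8.8839°
θ_1 = β − ψ = -44.9950°
θ_3 = φ − θ_1 − θ_2 = -119.9999° (wrapped to (-180°,180°])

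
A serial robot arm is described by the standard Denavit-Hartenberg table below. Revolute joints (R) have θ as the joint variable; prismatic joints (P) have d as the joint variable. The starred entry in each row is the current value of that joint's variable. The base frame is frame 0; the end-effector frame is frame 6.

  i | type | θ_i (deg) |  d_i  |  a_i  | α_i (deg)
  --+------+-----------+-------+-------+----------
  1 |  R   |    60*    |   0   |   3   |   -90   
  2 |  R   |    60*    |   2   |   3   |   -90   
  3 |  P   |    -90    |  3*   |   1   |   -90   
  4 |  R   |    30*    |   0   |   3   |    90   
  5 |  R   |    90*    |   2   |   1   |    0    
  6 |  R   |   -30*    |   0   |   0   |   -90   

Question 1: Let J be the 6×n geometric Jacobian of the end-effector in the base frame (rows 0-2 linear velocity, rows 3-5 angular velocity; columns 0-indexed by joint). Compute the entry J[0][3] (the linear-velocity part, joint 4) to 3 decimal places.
1.357

axis z_3 = (0.2500,0.4330,-0.8660); lever o_n−o_3 = (-2.9665,2.0580,-0.9821)
cross product → J_v[:, 3] = (1.3571,2.8146,1.7990)
J_ω[:, 3] = z_3
entry J[0][3] = 1.3571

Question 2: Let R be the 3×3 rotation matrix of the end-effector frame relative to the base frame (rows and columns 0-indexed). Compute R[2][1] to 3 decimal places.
End-effector y-axis (col 1 of R) = (0.8080,0.3995,0.4330)
R[2][1] = 0.4330

0.433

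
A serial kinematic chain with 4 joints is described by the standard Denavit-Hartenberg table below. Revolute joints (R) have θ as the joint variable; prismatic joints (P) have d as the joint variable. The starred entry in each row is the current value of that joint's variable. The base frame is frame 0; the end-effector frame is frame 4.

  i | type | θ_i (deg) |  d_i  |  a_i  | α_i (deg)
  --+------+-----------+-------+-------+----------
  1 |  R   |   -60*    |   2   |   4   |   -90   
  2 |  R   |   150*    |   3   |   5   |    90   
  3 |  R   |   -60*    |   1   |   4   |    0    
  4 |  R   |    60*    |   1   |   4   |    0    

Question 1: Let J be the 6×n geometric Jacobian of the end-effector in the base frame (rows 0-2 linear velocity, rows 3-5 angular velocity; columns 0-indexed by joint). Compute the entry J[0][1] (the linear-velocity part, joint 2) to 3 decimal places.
-3.616

axis z_1 = (0.8660,0.5000,0.0000); lever o_n−o_1 = (-4.6651,7.1519,-7.2321)
cross product → J_v[:, 1] = (-3.6160,6.2631,8.5263)
J_ω[:, 1] = z_1
entry J[0][1] = -3.6160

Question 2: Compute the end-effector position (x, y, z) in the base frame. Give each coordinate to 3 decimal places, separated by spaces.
after link 1: o_1 = (2.0000, -3.4641, 2.0000)
after link 2: o_2 = (2.4330, 1.7859, -0.5000)
after link 3: o_3 = (-1.1830, 1.1208, -2.3660)
after link 4: o_4 = (-2.6651, 3.6878, -5.2321)

-2.665 3.688 -5.232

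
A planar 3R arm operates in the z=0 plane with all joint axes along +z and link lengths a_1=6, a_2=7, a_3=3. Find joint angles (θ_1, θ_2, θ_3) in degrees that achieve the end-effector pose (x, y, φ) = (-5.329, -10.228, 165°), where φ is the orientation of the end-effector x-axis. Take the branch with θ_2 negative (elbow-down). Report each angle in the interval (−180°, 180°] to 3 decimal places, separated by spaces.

wrist centre = target − a_3·(cos φ, sin φ) = (-2.4312, -11.0045)
cos θ_2 = (127.0089−6²−7²)/(2·6·7) = 0.5001; θ_2 = -59.9930° (elbow-down)
β = atan2(-11.0045,-2.4312) = -102.4583°; ψ = atan2(-6.0617,9.5007) = -32.5391°
θ_1 = β − ψ = -69.9192°
θ_3 = φ − θ_1 − θ_2 = -65.0878° (wrapped to (-180°,180°])

-69.919 -59.993 -65.088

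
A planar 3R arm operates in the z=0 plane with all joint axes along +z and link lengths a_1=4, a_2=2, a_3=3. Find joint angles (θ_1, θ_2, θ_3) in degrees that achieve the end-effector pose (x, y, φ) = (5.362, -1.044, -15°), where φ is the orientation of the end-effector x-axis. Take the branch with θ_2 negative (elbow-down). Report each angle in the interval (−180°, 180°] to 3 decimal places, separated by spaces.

wrist centre = target − a_3·(cos φ, sin φ) = (2.4642, -0.2675)
cos θ_2 = (6.1440−4²−2²)/(2·4·2) = -0.8660; θ_2 = -149.9973° (elbow-down)
β = atan2(-0.2675,2.4642) = -6.1964°; ψ = atan2(-1.0001,2.2680) = -23.7953°
θ_1 = β − ψ = 17.5989°
θ_3 = φ − θ_1 − θ_2 = 117.3984° (wrapped to (-180°,180°])

17.599 -149.997 117.398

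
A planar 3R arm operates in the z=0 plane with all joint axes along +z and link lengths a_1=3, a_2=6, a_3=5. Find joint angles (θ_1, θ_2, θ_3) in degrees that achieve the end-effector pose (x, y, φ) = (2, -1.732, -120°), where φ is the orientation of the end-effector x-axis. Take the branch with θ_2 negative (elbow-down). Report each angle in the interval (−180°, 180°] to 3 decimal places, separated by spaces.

wrist centre = target − a_3·(cos φ, sin φ) = (4.5000, 2.5981)
cos θ_2 = (27.0003−3²−6²)/(2·3·6) = -0.5000; θ_2 = -119.9995° (elbow-down)
β = atan2(2.5981,4.5000) = 30.0005°; ψ = atan2(-5.1962,0.0000) = -89.9995°
θ_1 = β − ψ = 120.0000°
θ_3 = φ − θ_1 − θ_2 = -120.0005° (wrapped to (-180°,180°])

120.000 -120.000 -120.000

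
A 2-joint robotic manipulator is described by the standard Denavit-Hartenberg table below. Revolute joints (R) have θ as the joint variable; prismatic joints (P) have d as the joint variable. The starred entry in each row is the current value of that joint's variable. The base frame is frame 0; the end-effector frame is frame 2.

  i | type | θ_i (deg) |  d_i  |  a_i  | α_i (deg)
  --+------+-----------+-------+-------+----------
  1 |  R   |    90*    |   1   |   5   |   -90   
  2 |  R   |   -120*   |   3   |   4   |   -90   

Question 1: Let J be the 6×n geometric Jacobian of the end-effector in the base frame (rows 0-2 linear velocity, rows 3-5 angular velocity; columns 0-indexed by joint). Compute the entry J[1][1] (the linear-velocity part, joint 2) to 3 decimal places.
3.464

axis z_1 = (-1.0000,0.0000,0.0000); lever o_n−o_1 = (-3.0000,-2.0000,3.4641)
cross product → J_v[:, 1] = (0.0000,3.4641,2.0000)
J_ω[:, 1] = z_1
entry J[1][1] = 3.4641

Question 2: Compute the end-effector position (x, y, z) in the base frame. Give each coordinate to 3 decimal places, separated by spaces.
-3.000 3.000 4.464

after link 1: o_1 = (0.0000, 5.0000, 1.0000)
after link 2: o_2 = (-3.0000, 3.0000, 4.4641)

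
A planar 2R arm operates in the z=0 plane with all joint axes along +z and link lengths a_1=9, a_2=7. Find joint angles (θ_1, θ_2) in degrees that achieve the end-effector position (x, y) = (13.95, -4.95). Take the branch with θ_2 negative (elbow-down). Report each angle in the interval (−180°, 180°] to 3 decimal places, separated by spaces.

-0.003 -44.994

cos θ_2 = (219.1050−9²−7²)/(2·9·7) = 0.7072; θ_2 = -44.9939° (elbow-down)
β = atan2(-4.9500,13.9500) = -19.5367°; ψ = atan2(-4.9492,13.9503) = -19.5334°
θ_1 = β − ψ = -0.0032°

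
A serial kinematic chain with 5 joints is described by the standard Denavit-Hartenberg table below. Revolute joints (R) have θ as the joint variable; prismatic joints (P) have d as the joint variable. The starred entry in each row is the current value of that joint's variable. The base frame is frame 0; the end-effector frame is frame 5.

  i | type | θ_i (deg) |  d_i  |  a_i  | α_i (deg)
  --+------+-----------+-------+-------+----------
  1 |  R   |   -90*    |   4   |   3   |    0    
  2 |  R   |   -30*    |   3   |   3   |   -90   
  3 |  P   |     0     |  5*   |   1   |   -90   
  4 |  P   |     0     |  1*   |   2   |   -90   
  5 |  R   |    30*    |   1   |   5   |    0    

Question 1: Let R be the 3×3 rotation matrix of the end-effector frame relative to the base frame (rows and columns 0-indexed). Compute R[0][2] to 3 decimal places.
-0.866

End-effector z-axis (col 2 of R) = (-0.8660,0.5000,-0.0000)
R[0][2] = -0.8660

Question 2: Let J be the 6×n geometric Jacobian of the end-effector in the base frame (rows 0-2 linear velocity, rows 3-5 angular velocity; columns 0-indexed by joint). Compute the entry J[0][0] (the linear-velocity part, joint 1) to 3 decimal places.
13.946

axis z_0 = ẑ; lever o_n−o_0 = (-1.7010,-13.9462,8.5000)
cross product → J_v[:, 0] = (13.9462,-1.7010,0.0000)
J_ω[:, 0] = z_0
entry J[0][0] = 13.9462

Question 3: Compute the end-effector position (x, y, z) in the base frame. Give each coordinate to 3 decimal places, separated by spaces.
-1.701 -13.946 8.500

after link 1: o_1 = (0.0000, -3.0000, 4.0000)
after link 2: o_2 = (-1.5000, -5.5981, 7.0000)
after link 3: o_3 = (2.3301, -8.9641, 7.0000)
after link 4: o_4 = (1.3301, -10.6962, 6.0000)
after link 5: o_5 = (-1.7010, -13.9462, 8.5000)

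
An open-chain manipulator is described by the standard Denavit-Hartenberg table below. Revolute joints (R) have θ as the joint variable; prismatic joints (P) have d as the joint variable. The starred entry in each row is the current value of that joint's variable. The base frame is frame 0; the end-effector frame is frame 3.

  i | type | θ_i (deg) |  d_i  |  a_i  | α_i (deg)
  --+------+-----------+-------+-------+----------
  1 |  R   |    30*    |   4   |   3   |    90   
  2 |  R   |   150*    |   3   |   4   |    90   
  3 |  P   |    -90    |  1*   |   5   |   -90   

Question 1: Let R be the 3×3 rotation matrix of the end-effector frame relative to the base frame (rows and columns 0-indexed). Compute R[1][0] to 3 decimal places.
0.866

End-effector x-axis (col 0 of R) = (-0.5000,0.8660,0.0000)
R[1][0] = 0.8660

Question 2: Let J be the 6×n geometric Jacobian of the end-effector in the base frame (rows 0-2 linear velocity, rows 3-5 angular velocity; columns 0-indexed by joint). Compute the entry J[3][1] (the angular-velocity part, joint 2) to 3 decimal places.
0.500

axis z_1 = (0.5000,-0.8660,0.0000); lever o_n−o_1 = (-3.5670,0.2500,2.8660)
cross product → J_v[:, 1] = (-2.4821,-1.4330,-2.9641)
J_ω[:, 1] = z_1
entry J[3][1] = 0.5000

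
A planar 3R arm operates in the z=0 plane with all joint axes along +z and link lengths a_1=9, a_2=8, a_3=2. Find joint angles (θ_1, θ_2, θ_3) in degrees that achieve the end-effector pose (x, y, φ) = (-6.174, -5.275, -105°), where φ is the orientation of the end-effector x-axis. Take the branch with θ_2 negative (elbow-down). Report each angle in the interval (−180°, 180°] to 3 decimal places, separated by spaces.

wrist centre = target − a_3·(cos φ, sin φ) = (-5.6564, -3.3431)
cos θ_2 = (43.1711−9²−8²)/(2·9·8) = -0.7071; θ_2 = -135.0031° (elbow-down)
β = atan2(-3.3431,-5.6564) = -149.4151°; ψ = atan2(-5.6565,3.3428) = -59.4183°
θ_1 = β − ψ = -89.9968°
θ_3 = φ − θ_1 − θ_2 = 120.0000° (wrapped to (-180°,180°])

-89.997 -135.003 120.000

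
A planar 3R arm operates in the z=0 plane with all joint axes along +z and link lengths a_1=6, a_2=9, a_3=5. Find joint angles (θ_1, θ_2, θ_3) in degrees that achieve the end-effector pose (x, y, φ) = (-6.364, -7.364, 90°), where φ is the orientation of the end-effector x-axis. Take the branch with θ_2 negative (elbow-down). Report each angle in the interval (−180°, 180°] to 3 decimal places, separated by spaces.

wrist centre = target − a_3·(cos φ, sin φ) = (-6.3640, -12.3640)
cos θ_2 = (193.3690−6²−9²)/(2·6·9) = 0.7071; θ_2 = -44.9989° (elbow-down)
β = atan2(-12.3640,-6.3640) = -117.2358°; ψ = atan2(-6.3638,12.3641) = -27.2350°
θ_1 = β − ψ = -90.0007°
θ_3 = φ − θ_1 − θ_2 = -135.0004° (wrapped to (-180°,180°])

-90.001 -44.999 -135.000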